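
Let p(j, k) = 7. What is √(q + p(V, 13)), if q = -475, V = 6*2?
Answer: 6*I*√13 ≈ 21.633*I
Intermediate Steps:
V = 12
√(q + p(V, 13)) = √(-475 + 7) = √(-468) = 6*I*√13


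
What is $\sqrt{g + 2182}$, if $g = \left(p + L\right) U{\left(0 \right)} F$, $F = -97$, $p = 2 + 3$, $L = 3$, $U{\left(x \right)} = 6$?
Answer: $i \sqrt{2474} \approx 49.739 i$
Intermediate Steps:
$p = 5$
$g = -4656$ ($g = \left(5 + 3\right) 6 \left(-97\right) = 8 \cdot 6 \left(-97\right) = 48 \left(-97\right) = -4656$)
$\sqrt{g + 2182} = \sqrt{-4656 + 2182} = \sqrt{-2474} = i \sqrt{2474}$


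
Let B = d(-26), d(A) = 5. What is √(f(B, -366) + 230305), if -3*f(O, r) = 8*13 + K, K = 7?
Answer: 2*√57567 ≈ 479.86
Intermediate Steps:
B = 5
f(O, r) = -37 (f(O, r) = -(8*13 + 7)/3 = -(104 + 7)/3 = -⅓*111 = -37)
√(f(B, -366) + 230305) = √(-37 + 230305) = √230268 = 2*√57567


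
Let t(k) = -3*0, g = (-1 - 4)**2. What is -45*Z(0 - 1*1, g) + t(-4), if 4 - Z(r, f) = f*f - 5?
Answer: 27720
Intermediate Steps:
g = 25 (g = (-5)**2 = 25)
t(k) = 0
Z(r, f) = 9 - f**2 (Z(r, f) = 4 - (f*f - 5) = 4 - (f**2 - 5) = 4 - (-5 + f**2) = 4 + (5 - f**2) = 9 - f**2)
-45*Z(0 - 1*1, g) + t(-4) = -45*(9 - 1*25**2) + 0 = -45*(9 - 1*625) + 0 = -45*(9 - 625) + 0 = -45*(-616) + 0 = 27720 + 0 = 27720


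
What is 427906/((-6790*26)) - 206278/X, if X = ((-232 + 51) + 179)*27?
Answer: 9098302799/2383290 ≈ 3817.5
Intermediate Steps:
X = -54 (X = (-181 + 179)*27 = -2*27 = -54)
427906/((-6790*26)) - 206278/X = 427906/((-6790*26)) - 206278/(-54) = 427906/(-176540) - 206278*(-1/54) = 427906*(-1/176540) + 103139/27 = -213953/88270 + 103139/27 = 9098302799/2383290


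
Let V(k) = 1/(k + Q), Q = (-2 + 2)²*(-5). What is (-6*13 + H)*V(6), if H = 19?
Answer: -59/6 ≈ -9.8333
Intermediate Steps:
Q = 0 (Q = 0²*(-5) = 0*(-5) = 0)
V(k) = 1/k (V(k) = 1/(k + 0) = 1/k)
(-6*13 + H)*V(6) = (-6*13 + 19)/6 = (-78 + 19)*(⅙) = -59*⅙ = -59/6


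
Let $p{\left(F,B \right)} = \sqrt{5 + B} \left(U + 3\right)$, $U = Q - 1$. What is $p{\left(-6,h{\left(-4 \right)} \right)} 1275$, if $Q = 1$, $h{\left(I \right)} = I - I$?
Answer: $3825 \sqrt{5} \approx 8553.0$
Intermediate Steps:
$h{\left(I \right)} = 0$
$U = 0$ ($U = 1 - 1 = 0$)
$p{\left(F,B \right)} = 3 \sqrt{5 + B}$ ($p{\left(F,B \right)} = \sqrt{5 + B} \left(0 + 3\right) = \sqrt{5 + B} 3 = 3 \sqrt{5 + B}$)
$p{\left(-6,h{\left(-4 \right)} \right)} 1275 = 3 \sqrt{5 + 0} \cdot 1275 = 3 \sqrt{5} \cdot 1275 = 3825 \sqrt{5}$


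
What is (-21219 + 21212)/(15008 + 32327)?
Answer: -7/47335 ≈ -0.00014788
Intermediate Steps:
(-21219 + 21212)/(15008 + 32327) = -7/47335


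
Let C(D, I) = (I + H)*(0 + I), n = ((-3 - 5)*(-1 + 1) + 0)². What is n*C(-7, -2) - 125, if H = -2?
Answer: -125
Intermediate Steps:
n = 0 (n = (-8*0 + 0)² = (0 + 0)² = 0² = 0)
C(D, I) = I*(-2 + I) (C(D, I) = (I - 2)*(0 + I) = (-2 + I)*I = I*(-2 + I))
n*C(-7, -2) - 125 = 0*(-2*(-2 - 2)) - 125 = 0*(-2*(-4)) - 125 = 0*8 - 125 = 0 - 125 = -125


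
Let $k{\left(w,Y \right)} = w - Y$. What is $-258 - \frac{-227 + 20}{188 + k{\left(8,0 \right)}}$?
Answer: $- \frac{50361}{196} \approx -256.94$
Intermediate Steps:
$-258 - \frac{-227 + 20}{188 + k{\left(8,0 \right)}} = -258 - \frac{-227 + 20}{188 + \left(8 - 0\right)} = -258 - - \frac{207}{188 + \left(8 + 0\right)} = -258 - - \frac{207}{188 + 8} = -258 - - \frac{207}{196} = -258 + \frac{207}{196} = - \frac{50361}{196}$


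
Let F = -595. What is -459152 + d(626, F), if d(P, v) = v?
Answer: -459747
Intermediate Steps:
-459152 + d(626, F) = -459152 - 595 = -459747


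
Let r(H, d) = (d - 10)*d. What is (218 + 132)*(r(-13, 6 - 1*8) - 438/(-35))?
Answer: 12780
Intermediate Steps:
r(H, d) = d*(-10 + d) (r(H, d) = (-10 + d)*d = d*(-10 + d))
(218 + 132)*(r(-13, 6 - 1*8) - 438/(-35)) = (218 + 132)*((6 - 1*8)*(-10 + (6 - 1*8)) - 438/(-35)) = 350*((6 - 8)*(-10 + (6 - 8)) - 438*(-1/35)) = 350*(-2*(-10 - 2) + 438/35) = 350*(-2*(-12) + 438/35) = 350*(24 + 438/35) = 350*(1278/35) = 12780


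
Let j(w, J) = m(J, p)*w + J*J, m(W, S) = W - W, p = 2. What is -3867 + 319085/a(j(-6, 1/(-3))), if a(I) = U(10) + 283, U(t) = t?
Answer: -813946/293 ≈ -2778.0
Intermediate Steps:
m(W, S) = 0
j(w, J) = J² (j(w, J) = 0*w + J*J = 0 + J² = J²)
a(I) = 293 (a(I) = 10 + 283 = 293)
-3867 + 319085/a(j(-6, 1/(-3))) = -3867 + 319085/293 = -813946/293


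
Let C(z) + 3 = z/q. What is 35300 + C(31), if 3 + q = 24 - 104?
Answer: 2929620/83 ≈ 35297.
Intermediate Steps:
q = -83 (q = -3 + (24 - 104) = -3 - 80 = -83)
C(z) = -3 - z/83 (C(z) = -3 + z/(-83) = -3 + z*(-1/83) = -3 - z/83)
35300 + C(31) = 35300 + (-3 - 1/83*31) = 35300 + (-3 - 31/83) = 35300 - 280/83 = 2929620/83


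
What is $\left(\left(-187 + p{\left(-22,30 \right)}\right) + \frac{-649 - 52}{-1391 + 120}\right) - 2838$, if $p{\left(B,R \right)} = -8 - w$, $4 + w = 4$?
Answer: $- \frac{3854242}{1271} \approx -3032.4$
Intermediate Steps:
$w = 0$ ($w = -4 + 4 = 0$)
$p{\left(B,R \right)} = -8$ ($p{\left(B,R \right)} = -8 - 0 = -8 + 0 = -8$)
$\left(\left(-187 + p{\left(-22,30 \right)}\right) + \frac{-649 - 52}{-1391 + 120}\right) - 2838 = \left(\left(-187 - 8\right) + \frac{-649 - 52}{-1391 + 120}\right) - 2838 = \left(-195 - \frac{701}{-1271}\right) - 2838 = \left(-195 - - \frac{701}{1271}\right) - 2838 = \left(-195 + \frac{701}{1271}\right) - 2838 = - \frac{247144}{1271} - 2838 = - \frac{3854242}{1271}$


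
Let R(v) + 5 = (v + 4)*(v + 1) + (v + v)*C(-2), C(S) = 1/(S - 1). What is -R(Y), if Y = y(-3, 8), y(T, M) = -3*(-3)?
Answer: -119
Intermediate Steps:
y(T, M) = 9
Y = 9
C(S) = 1/(-1 + S)
R(v) = -5 - 2*v/3 + (1 + v)*(4 + v) (R(v) = -5 + ((v + 4)*(v + 1) + (v + v)/(-1 - 2)) = -5 + ((4 + v)*(1 + v) + (2*v)/(-3)) = -5 + ((1 + v)*(4 + v) + (2*v)*(-⅓)) = -5 + ((1 + v)*(4 + v) - 2*v/3) = -5 + (-2*v/3 + (1 + v)*(4 + v)) = -5 - 2*v/3 + (1 + v)*(4 + v))
-R(Y) = -(-1 + 9² + (13/3)*9) = -(-1 + 81 + 39) = -1*119 = -119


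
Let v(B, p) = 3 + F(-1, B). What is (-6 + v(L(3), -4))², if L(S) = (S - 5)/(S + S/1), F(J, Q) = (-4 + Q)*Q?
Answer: 196/81 ≈ 2.4198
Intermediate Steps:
F(J, Q) = Q*(-4 + Q)
L(S) = (-5 + S)/(2*S) (L(S) = (-5 + S)/(S + S*1) = (-5 + S)/(S + S) = (-5 + S)/((2*S)) = (-5 + S)*(1/(2*S)) = (-5 + S)/(2*S))
v(B, p) = 3 + B*(-4 + B)
(-6 + v(L(3), -4))² = (-6 + (3 + ((½)*(-5 + 3)/3)*(-4 + (½)*(-5 + 3)/3)))² = (-6 + (3 + ((½)*(⅓)*(-2))*(-4 + (½)*(⅓)*(-2))))² = (-6 + (3 - (-4 - ⅓)/3))² = (-6 + (3 - ⅓*(-13/3)))² = (-6 + (3 + 13/9))² = (-6 + 40/9)² = (-14/9)² = 196/81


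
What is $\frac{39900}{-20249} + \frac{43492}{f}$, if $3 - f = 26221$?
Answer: $- \frac{963383854}{265444141} \approx -3.6293$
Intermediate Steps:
$f = -26218$ ($f = 3 - 26221 = -26218$)
$\frac{39900}{-20249} + \frac{43492}{f} = \frac{39900}{-20249} + \frac{43492}{-26218} = 39900 \left(- \frac{1}{20249}\right) + 43492 \left(- \frac{1}{26218}\right) = - \frac{39900}{20249} - \frac{21746}{13109} = - \frac{963383854}{265444141}$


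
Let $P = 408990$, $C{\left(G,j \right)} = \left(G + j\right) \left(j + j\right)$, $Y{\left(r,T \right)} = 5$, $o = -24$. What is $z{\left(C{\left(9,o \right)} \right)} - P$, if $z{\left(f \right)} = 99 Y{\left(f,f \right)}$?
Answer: $-408495$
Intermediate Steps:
$C{\left(G,j \right)} = 2 j \left(G + j\right)$ ($C{\left(G,j \right)} = \left(G + j\right) 2 j = 2 j \left(G + j\right)$)
$z{\left(f \right)} = 495$ ($z{\left(f \right)} = 99 \cdot 5 = 495$)
$z{\left(C{\left(9,o \right)} \right)} - P = 495 - 408990 = -408495$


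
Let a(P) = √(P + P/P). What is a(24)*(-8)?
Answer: -40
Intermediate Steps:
a(P) = √(1 + P) (a(P) = √(P + 1) = √(1 + P))
a(24)*(-8) = √(1 + 24)*(-8) = √25*(-8) = 5*(-8) = -40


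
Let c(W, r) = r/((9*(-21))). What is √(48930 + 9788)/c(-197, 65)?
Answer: -189*√58718/65 ≈ -704.59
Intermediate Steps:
c(W, r) = -r/189 (c(W, r) = r/(-189) = r*(-1/189) = -r/189)
√(48930 + 9788)/c(-197, 65) = √(48930 + 9788)/((-1/189*65)) = √58718/(-65/189) = √58718*(-189/65) = -189*√58718/65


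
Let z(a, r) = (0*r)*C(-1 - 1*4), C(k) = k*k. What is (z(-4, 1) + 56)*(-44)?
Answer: -2464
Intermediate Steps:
C(k) = k²
z(a, r) = 0 (z(a, r) = (0*r)*(-1 - 1*4)² = 0*(-1 - 4)² = 0*(-5)² = 0*25 = 0)
(z(-4, 1) + 56)*(-44) = (0 + 56)*(-44) = 56*(-44) = -2464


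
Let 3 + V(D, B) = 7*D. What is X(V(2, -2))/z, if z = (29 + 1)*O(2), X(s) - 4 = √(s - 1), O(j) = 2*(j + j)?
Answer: 1/60 + √10/240 ≈ 0.029843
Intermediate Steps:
V(D, B) = -3 + 7*D
O(j) = 4*j (O(j) = 2*(2*j) = 4*j)
X(s) = 4 + √(-1 + s) (X(s) = 4 + √(s - 1) = 4 + √(-1 + s))
z = 240 (z = (29 + 1)*(4*2) = 30*8 = 240)
X(V(2, -2))/z = (4 + √(-1 + (-3 + 7*2)))/240 = (4 + √(-1 + (-3 + 14)))*(1/240) = (4 + √(-1 + 11))*(1/240) = (4 + √10)*(1/240) = 1/60 + √10/240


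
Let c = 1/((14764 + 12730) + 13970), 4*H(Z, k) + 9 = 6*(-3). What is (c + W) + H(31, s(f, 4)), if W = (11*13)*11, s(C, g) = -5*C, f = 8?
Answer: 64942991/41464 ≈ 1566.3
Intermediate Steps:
H(Z, k) = -27/4 (H(Z, k) = -9/4 + (6*(-3))/4 = -9/4 + (¼)*(-18) = -9/4 - 9/2 = -27/4)
W = 1573 (W = 143*11 = 1573)
c = 1/41464 (c = 1/(27494 + 13970) = 1/41464 ≈ 2.4117e-5)
(c + W) + H(31, s(f, 4)) = (1/41464 + 1573) - 27/4 = 65222873/41464 - 27/4 = 64942991/41464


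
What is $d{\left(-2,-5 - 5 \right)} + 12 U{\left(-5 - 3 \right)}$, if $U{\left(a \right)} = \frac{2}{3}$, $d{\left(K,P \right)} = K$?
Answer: $6$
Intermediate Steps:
$U{\left(a \right)} = \frac{2}{3}$ ($U{\left(a \right)} = 2 \cdot \frac{1}{3} = \frac{2}{3}$)
$d{\left(-2,-5 - 5 \right)} + 12 U{\left(-5 - 3 \right)} = -2 + 12 \cdot \frac{2}{3} = -2 + 8 = 6$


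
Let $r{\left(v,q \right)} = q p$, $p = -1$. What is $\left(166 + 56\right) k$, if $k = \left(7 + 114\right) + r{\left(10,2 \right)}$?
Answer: $26418$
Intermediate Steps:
$r{\left(v,q \right)} = - q$ ($r{\left(v,q \right)} = q \left(-1\right) = - q$)
$k = 119$ ($k = \left(7 + 114\right) - 2 = 121 - 2 = 119$)
$\left(166 + 56\right) k = \left(166 + 56\right) 119 = 222 \cdot 119 = 26418$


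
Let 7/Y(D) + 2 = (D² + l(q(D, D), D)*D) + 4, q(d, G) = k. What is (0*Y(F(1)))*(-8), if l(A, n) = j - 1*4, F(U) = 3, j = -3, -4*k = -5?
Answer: 0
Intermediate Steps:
k = 5/4 (k = -¼*(-5) = 5/4 ≈ 1.2500)
q(d, G) = 5/4
l(A, n) = -7 (l(A, n) = -3 - 1*4 = -3 - 4 = -7)
Y(D) = 7/(2 + D² - 7*D) (Y(D) = 7/(-2 + ((D² - 7*D) + 4)) = 7/(-2 + (4 + D² - 7*D)) = 7/(2 + D² - 7*D))
(0*Y(F(1)))*(-8) = (0*(7/(2 + 3² - 7*3)))*(-8) = (0*(7/(2 + 9 - 21)))*(-8) = (0*(7/(-10)))*(-8) = (0*(7*(-⅒)))*(-8) = (0*(-7/10))*(-8) = 0*(-8) = 0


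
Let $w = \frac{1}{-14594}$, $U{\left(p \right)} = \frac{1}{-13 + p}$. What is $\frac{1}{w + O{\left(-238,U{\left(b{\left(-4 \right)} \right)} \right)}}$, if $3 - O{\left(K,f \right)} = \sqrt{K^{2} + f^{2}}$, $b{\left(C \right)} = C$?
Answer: $- \frac{184653635146}{3486032736293083} - \frac{3620742212 \sqrt{16370117}}{3486032736293083} \approx -0.0042553$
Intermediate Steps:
$O{\left(K,f \right)} = 3 - \sqrt{K^{2} + f^{2}}$
$w = - \frac{1}{14594} \approx -6.8521 \cdot 10^{-5}$
$\frac{1}{w + O{\left(-238,U{\left(b{\left(-4 \right)} \right)} \right)}} = \frac{1}{- \frac{1}{14594} + \left(3 - \sqrt{\left(-238\right)^{2} + \left(\frac{1}{-13 - 4}\right)^{2}}\right)} = \frac{1}{- \frac{1}{14594} + \left(3 - \sqrt{56644 + \left(\frac{1}{-17}\right)^{2}}\right)} = \frac{1}{- \frac{1}{14594} + \left(3 - \sqrt{56644 + \left(- \frac{1}{17}\right)^{2}}\right)} = \frac{1}{- \frac{1}{14594} + \left(3 - \sqrt{56644 + \frac{1}{289}}\right)} = \frac{1}{- \frac{1}{14594} + \left(3 - \sqrt{\frac{16370117}{289}}\right)} = \frac{1}{- \frac{1}{14594} + \left(3 - \frac{\sqrt{16370117}}{17}\right)} = \frac{1}{\frac{43781}{14594} - \frac{\sqrt{16370117}}{17}}$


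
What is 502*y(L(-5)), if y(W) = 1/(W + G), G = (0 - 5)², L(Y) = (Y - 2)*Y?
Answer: 251/30 ≈ 8.3667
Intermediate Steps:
L(Y) = Y*(-2 + Y) (L(Y) = (-2 + Y)*Y = Y*(-2 + Y))
G = 25 (G = (-5)² = 25)
y(W) = 1/(25 + W) (y(W) = 1/(W + 25) = 1/(25 + W))
502*y(L(-5)) = 502/(25 - 5*(-2 - 5)) = 502/(25 - 5*(-7)) = 502/(25 + 35) = 502/60 = 502*(1/60) = 251/30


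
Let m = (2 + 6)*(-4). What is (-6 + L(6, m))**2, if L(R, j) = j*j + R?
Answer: 1048576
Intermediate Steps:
m = -32 (m = 8*(-4) = -32)
L(R, j) = R + j**2 (L(R, j) = j**2 + R = R + j**2)
(-6 + L(6, m))**2 = (-6 + (6 + (-32)**2))**2 = (-6 + (6 + 1024))**2 = (-6 + 1030)**2 = 1024**2 = 1048576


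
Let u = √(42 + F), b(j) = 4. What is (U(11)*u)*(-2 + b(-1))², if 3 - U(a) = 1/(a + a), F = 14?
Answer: 260*√14/11 ≈ 88.439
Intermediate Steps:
U(a) = 3 - 1/(2*a) (U(a) = 3 - 1/(a + a) = 3 - 1/(2*a))
u = 2*√14 (u = √(42 + 14) = √56 = 2*√14 ≈ 7.4833)
(U(11)*u)*(-2 + b(-1))² = ((3 - ½/11)*(2*√14))*(-2 + 4)² = ((3 - ½*1/11)*(2*√14))*2² = ((3 - 1/22)*(2*√14))*4 = (65*(2*√14)/22)*4 = (65*√14/11)*4 = 260*√14/11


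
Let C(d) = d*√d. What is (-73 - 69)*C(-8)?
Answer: 2272*I*√2 ≈ 3213.1*I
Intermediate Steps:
C(d) = d^(3/2)
(-73 - 69)*C(-8) = (-73 - 69)*(-8)^(3/2) = -(-2272)*I*√2 = 2272*I*√2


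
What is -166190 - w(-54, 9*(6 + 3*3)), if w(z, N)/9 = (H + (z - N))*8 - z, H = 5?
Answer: -153428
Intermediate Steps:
w(z, N) = 360 - 72*N + 63*z (w(z, N) = 9*((5 + (z - N))*8 - z) = 9*((5 + z - N)*8 - z) = 9*((40 - 8*N + 8*z) - z) = 9*(40 - 8*N + 7*z) = 360 - 72*N + 63*z)
-166190 - w(-54, 9*(6 + 3*3)) = -166190 - (360 - 648*(6 + 3*3) + 63*(-54)) = -166190 - (360 - 648*(6 + 9) - 3402) = -166190 - (360 - 648*15 - 3402) = -166190 - (360 - 72*135 - 3402) = -166190 - (360 - 9720 - 3402) = -166190 - 1*(-12762) = -166190 + 12762 = -153428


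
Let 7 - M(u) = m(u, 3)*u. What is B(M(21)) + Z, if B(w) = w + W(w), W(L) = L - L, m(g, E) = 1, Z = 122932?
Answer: 122918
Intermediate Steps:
W(L) = 0
M(u) = 7 - u
B(w) = w (B(w) = w + 0 = w)
B(M(21)) + Z = (7 - 1*21) + 122932 = (7 - 21) + 122932 = -14 + 122932 = 122918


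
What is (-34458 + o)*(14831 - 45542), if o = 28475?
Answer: 183743913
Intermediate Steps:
(-34458 + o)*(14831 - 45542) = (-34458 + 28475)*(14831 - 45542) = -5983*(-30711) = 183743913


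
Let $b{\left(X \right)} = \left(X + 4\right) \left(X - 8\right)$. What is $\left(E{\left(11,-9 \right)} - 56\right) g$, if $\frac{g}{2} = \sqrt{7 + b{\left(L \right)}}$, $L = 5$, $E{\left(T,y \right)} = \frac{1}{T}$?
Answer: $- \frac{2460 i \sqrt{5}}{11} \approx - 500.07 i$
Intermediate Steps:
$b{\left(X \right)} = \left(-8 + X\right) \left(4 + X\right)$ ($b{\left(X \right)} = \left(4 + X\right) \left(-8 + X\right) = \left(-8 + X\right) \left(4 + X\right)$)
$g = 4 i \sqrt{5}$ ($g = 2 \sqrt{7 - \left(52 - 25\right)} = 2 \sqrt{7 - 27} = 2 \sqrt{-20} = 2 \cdot 2 i \sqrt{5} = 4 i \sqrt{5} \approx 8.9443 i$)
$\left(E{\left(11,-9 \right)} - 56\right) g = \left(\frac{1}{11} - 56\right) 4 i \sqrt{5} = - \frac{615 \cdot 4 i \sqrt{5}}{11} = - \frac{2460 i \sqrt{5}}{11}$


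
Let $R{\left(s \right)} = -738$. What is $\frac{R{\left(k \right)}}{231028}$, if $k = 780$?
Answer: $- \frac{369}{115514} \approx -0.0031944$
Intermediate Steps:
$\frac{R{\left(k \right)}}{231028} = - \frac{738}{231028} = \left(-738\right) \frac{1}{231028} = - \frac{369}{115514}$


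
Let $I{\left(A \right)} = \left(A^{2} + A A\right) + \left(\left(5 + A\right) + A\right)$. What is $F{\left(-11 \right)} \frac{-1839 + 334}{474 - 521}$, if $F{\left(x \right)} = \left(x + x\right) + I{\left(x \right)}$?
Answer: $\frac{305515}{47} \approx 6500.3$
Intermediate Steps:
$I{\left(A \right)} = 5 + 2 A + 2 A^{2}$ ($I{\left(A \right)} = \left(A^{2} + A^{2}\right) + \left(5 + 2 A\right) = 2 A^{2} + \left(5 + 2 A\right) = 5 + 2 A + 2 A^{2}$)
$F{\left(x \right)} = 5 + 2 x^{2} + 4 x$ ($F{\left(x \right)} = \left(x + x\right) + \left(5 + 2 x + 2 x^{2}\right) = 2 x + \left(5 + 2 x + 2 x^{2}\right) = 5 + 2 x^{2} + 4 x$)
$F{\left(-11 \right)} \frac{-1839 + 334}{474 - 521} = \left(5 + 2 \left(-11\right)^{2} + 4 \left(-11\right)\right) \frac{-1839 + 334}{474 - 521} = \left(5 + 2 \cdot 121 - 44\right) \left(- \frac{1505}{-47}\right) = \left(5 + 242 - 44\right) \left(\left(-1505\right) \left(- \frac{1}{47}\right)\right) = 203 \cdot \frac{1505}{47} = \frac{305515}{47}$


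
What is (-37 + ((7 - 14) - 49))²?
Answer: 8649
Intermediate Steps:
(-37 + ((7 - 14) - 49))² = (-37 + (-7 - 49))² = (-37 - 56)² = (-93)² = 8649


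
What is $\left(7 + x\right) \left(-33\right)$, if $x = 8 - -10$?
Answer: $-825$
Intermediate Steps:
$x = 18$ ($x = 8 + 10 = 18$)
$\left(7 + x\right) \left(-33\right) = \left(7 + 18\right) \left(-33\right) = 25 \left(-33\right) = -825$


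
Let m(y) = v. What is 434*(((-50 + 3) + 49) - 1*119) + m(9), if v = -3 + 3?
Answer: -50778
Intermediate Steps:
v = 0
m(y) = 0
434*(((-50 + 3) + 49) - 1*119) + m(9) = 434*(((-50 + 3) + 49) - 1*119) + 0 = 434*((-47 + 49) - 119) + 0 = 434*(2 - 119) + 0 = 434*(-117) + 0 = -50778 + 0 = -50778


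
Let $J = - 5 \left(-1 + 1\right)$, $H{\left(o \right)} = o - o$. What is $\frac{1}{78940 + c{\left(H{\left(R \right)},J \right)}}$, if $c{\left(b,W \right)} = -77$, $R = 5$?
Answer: $\frac{1}{78863} \approx 1.268 \cdot 10^{-5}$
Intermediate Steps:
$H{\left(o \right)} = 0$
$J = 0$ ($J = \left(-5\right) 0 = 0$)
$\frac{1}{78940 + c{\left(H{\left(R \right)},J \right)}} = \frac{1}{78940 - 77} = \frac{1}{78863}$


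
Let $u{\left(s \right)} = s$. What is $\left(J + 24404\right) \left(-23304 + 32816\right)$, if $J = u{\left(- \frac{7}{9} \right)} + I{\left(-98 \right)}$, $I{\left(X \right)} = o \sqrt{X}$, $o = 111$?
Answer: $\frac{2089111048}{9} + 7390824 i \sqrt{2} \approx 2.3212 \cdot 10^{8} + 1.0452 \cdot 10^{7} i$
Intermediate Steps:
$I{\left(X \right)} = 111 \sqrt{X}$
$J = - \frac{7}{9} + 777 i \sqrt{2}$ ($J = - \frac{7}{9} + 111 \sqrt{-98} = \left(-7\right) \frac{1}{9} + 111 \cdot 7 i \sqrt{2} = - \frac{7}{9} + 777 i \sqrt{2} \approx -0.77778 + 1098.8 i$)
$\left(J + 24404\right) \left(-23304 + 32816\right) = \left(\left(- \frac{7}{9} + 777 i \sqrt{2}\right) + 24404\right) \left(-23304 + 32816\right) = \left(\frac{219629}{9} + 777 i \sqrt{2}\right) 9512 = \frac{2089111048}{9} + 7390824 i \sqrt{2}$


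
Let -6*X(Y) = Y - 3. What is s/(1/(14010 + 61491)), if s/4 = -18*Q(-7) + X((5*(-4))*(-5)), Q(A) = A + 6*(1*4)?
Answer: -97295622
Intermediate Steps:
Q(A) = 24 + A (Q(A) = A + 6*4 = A + 24 = 24 + A)
X(Y) = ½ - Y/6 (X(Y) = -(Y - 3)/6 = -(-3 + Y)/6 = ½ - Y/6)
s = -3866/3 (s = 4*(-18*(24 - 7) + (½ - 5*(-4)*(-5)/6)) = 4*(-18*17 + (½ - (-10)*(-5)/3)) = 4*(-306 + (½ - ⅙*100)) = 4*(-306 + (½ - 50/3)) = 4*(-306 - 97/6) = 4*(-1933/6) = -3866/3 ≈ -1288.7)
s/(1/(14010 + 61491)) = -3866/(3*(1/(14010 + 61491))) = -3866/(3*(1/75501)) = -3866/(3*1/75501) = -3866/3*75501 = -97295622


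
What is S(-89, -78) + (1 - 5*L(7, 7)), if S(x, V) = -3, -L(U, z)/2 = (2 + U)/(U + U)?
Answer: 31/7 ≈ 4.4286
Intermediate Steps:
L(U, z) = -(2 + U)/U (L(U, z) = -2*(2 + U)/(U + U) = -2*(2 + U)/(2*U) = -2*(2 + U)*1/(2*U) = -(2 + U)/U)
S(-89, -78) + (1 - 5*L(7, 7)) = -3 + (1 - 5*(-2 - 1*7)/7) = -3 + (1 - 5*(-2 - 7)/7) = -3 + (1 - 5*(-9)/7) = -3 + (1 - 5*(-9/7)) = -3 + (1 + 45/7) = -3 + 52/7 = 31/7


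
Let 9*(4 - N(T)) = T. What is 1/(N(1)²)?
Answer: 81/1225 ≈ 0.066122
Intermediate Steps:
N(T) = 4 - T/9
1/(N(1)²) = 1/((4 - ⅑*1)²) = 1/((4 - ⅑)²) = 1/((35/9)²) = 1/(1225/81) = 81/1225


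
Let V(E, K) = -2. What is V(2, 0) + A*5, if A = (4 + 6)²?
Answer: 498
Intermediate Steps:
A = 100 (A = 10² = 100)
V(2, 0) + A*5 = -2 + 100*5 = -2 + 500 = 498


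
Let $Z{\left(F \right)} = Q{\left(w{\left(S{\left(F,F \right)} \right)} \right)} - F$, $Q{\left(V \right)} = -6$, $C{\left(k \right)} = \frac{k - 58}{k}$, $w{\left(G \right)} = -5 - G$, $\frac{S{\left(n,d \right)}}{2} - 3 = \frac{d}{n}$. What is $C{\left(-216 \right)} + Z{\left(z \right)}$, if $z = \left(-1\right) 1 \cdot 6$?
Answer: $\frac{137}{108} \approx 1.2685$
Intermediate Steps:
$S{\left(n,d \right)} = 6 + \frac{2 d}{n}$ ($S{\left(n,d \right)} = 6 + 2 \frac{d}{n} = 6 + \frac{2 d}{n}$)
$C{\left(k \right)} = \frac{-58 + k}{k}$
$z = -6$ ($z = \left(-1\right) 6 = -6$)
$Z{\left(F \right)} = -6 - F$
$C{\left(-216 \right)} + Z{\left(z \right)} = \frac{-58 - 216}{-216} - 0 = \left(- \frac{1}{216}\right) \left(-274\right) + \left(-6 + 6\right) = \frac{137}{108} + 0 = \frac{137}{108}$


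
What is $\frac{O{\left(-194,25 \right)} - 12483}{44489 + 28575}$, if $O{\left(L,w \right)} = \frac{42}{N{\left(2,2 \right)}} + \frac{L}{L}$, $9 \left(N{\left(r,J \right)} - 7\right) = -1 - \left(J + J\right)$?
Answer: $- \frac{361789}{2118856} \approx -0.17075$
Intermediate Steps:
$N{\left(r,J \right)} = \frac{62}{9} - \frac{2 J}{9}$ ($N{\left(r,J \right)} = 7 + \frac{-1 - \left(J + J\right)}{9} = 7 + \frac{-1 - 2 J}{9} = 7 - \left(\frac{1}{9} + \frac{2 J}{9}\right) = \frac{62}{9} - \frac{2 J}{9}$)
$O{\left(L,w \right)} = \frac{218}{29}$ ($O{\left(L,w \right)} = \frac{42}{\frac{62}{9} - \frac{4}{9}} + \frac{L}{L} = \frac{42}{\frac{62}{9} - \frac{4}{9}} + 1 = \frac{42}{\frac{58}{9}} + 1 = 42 \cdot \frac{9}{58} + 1 = \frac{189}{29} + 1 = \frac{218}{29}$)
$\frac{O{\left(-194,25 \right)} - 12483}{44489 + 28575} = \frac{\frac{218}{29} - 12483}{44489 + 28575} = - \frac{361789}{29 \cdot 73064} = \left(- \frac{361789}{29}\right) \frac{1}{73064} = - \frac{361789}{2118856}$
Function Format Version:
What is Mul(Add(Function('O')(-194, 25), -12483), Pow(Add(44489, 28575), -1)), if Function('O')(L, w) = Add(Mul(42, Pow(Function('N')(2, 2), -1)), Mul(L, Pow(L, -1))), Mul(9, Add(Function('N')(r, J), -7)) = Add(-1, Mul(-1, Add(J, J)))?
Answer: Rational(-361789, 2118856) ≈ -0.17075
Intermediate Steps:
Function('N')(r, J) = Add(Rational(62, 9), Mul(Rational(-2, 9), J)) (Function('N')(r, J) = Add(7, Mul(Rational(1, 9), Add(-1, Mul(-1, Add(J, J))))) = Add(7, Mul(Rational(1, 9), Add(-1, Mul(-1, Mul(2, J))))) = Add(7, Mul(Rational(1, 9), Add(-1, Mul(-2, J)))) = Add(7, Add(Rational(-1, 9), Mul(Rational(-2, 9), J))) = Add(Rational(62, 9), Mul(Rational(-2, 9), J)))
Function('O')(L, w) = Rational(218, 29) (Function('O')(L, w) = Add(Mul(42, Pow(Add(Rational(62, 9), Mul(Rational(-2, 9), 2)), -1)), Mul(L, Pow(L, -1))) = Add(Mul(42, Pow(Add(Rational(62, 9), Rational(-4, 9)), -1)), 1) = Add(Mul(42, Pow(Rational(58, 9), -1)), 1) = Add(Mul(42, Rational(9, 58)), 1) = Add(Rational(189, 29), 1) = Rational(218, 29))
Mul(Add(Function('O')(-194, 25), -12483), Pow(Add(44489, 28575), -1)) = Mul(Add(Rational(218, 29), -12483), Pow(Add(44489, 28575), -1)) = Mul(Rational(-361789, 29), Pow(73064, -1)) = Mul(Rational(-361789, 29), Rational(1, 73064)) = Rational(-361789, 2118856)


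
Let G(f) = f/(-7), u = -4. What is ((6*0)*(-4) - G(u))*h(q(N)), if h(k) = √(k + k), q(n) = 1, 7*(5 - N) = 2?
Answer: -4*√2/7 ≈ -0.80812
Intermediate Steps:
N = 33/7 (N = 5 - ⅐*2 = 5 - 2/7 = 33/7 ≈ 4.7143)
h(k) = √2*√k (h(k) = √(2*k) = √2*√k)
G(f) = -f/7 (G(f) = f*(-⅐) = -f/7)
((6*0)*(-4) - G(u))*h(q(N)) = ((6*0)*(-4) - (-1)*(-4)/7)*(√2*√1) = (0*(-4) - 1*4/7)*(√2*1) = (0 - 4/7)*√2 = -4*√2/7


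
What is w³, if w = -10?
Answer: -1000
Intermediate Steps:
w³ = (-10)³ = -1000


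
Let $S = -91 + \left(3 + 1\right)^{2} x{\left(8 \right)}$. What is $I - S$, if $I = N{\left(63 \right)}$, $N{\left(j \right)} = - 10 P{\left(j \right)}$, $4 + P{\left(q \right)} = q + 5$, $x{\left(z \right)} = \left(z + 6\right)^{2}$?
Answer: $-3685$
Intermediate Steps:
$x{\left(z \right)} = \left(6 + z\right)^{2}$
$P{\left(q \right)} = 1 + q$ ($P{\left(q \right)} = -4 + \left(q + 5\right) = -4 + \left(5 + q\right) = 1 + q$)
$N{\left(j \right)} = -10 - 10 j$ ($N{\left(j \right)} = - 10 \left(1 + j\right) = -10 - 10 j$)
$I = -640$ ($I = -10 - 630 = -640$)
$S = 3045$ ($S = -91 + \left(3 + 1\right)^{2} \left(6 + 8\right)^{2} = -91 + 4^{2} \cdot 14^{2} = -91 + 16 \cdot 196 = -91 + 3136 = 3045$)
$I - S = -640 - 3045 = -3685$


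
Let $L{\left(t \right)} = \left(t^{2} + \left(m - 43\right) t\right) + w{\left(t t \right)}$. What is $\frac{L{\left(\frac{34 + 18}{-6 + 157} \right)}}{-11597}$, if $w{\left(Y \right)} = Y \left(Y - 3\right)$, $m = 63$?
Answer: $- \frac{3464672848}{6029113314797} \approx -0.00057466$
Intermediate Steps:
$w{\left(Y \right)} = Y \left(-3 + Y\right)$
$L{\left(t \right)} = t^{2} + 20 t + t^{2} \left(-3 + t^{2}\right)$ ($L{\left(t \right)} = \left(t^{2} + \left(63 - 43\right) t\right) + t t \left(-3 + t t\right) = \left(t^{2} + 20 t\right) + t^{2} \left(-3 + t^{2}\right) = t^{2} + 20 t + t^{2} \left(-3 + t^{2}\right)$)
$\frac{L{\left(\frac{34 + 18}{-6 + 157} \right)}}{-11597} = \frac{\frac{34 + 18}{-6 + 157} \left(20 + \left(\frac{34 + 18}{-6 + 157}\right)^{3} - 2 \frac{34 + 18}{-6 + 157}\right)}{-11597} = \frac{52}{151} \left(20 + \left(\frac{52}{151}\right)^{3} - 2 \cdot \frac{52}{151}\right) \left(- \frac{1}{11597}\right) = 52 \cdot \frac{1}{151} \left(20 + \left(52 \cdot \frac{1}{151}\right)^{3} - 2 \cdot 52 \cdot \frac{1}{151}\right) \left(- \frac{1}{11597}\right) = \frac{52 \left(20 + \left(\frac{52}{151}\right)^{3} - \frac{104}{151}\right)}{151} \left(- \frac{1}{11597}\right) = \frac{52 \left(20 + \frac{140608}{3442951} - \frac{104}{151}\right)}{151} \left(- \frac{1}{11597}\right) = \frac{52}{151} \cdot \frac{66628324}{3442951} \left(- \frac{1}{11597}\right) = \frac{3464672848}{519885601} \left(- \frac{1}{11597}\right) = - \frac{3464672848}{6029113314797}$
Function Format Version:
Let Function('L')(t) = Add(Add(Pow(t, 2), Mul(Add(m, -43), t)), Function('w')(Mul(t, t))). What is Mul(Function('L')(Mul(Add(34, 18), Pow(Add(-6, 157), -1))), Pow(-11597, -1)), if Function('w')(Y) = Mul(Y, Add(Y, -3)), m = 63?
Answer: Rational(-3464672848, 6029113314797) ≈ -0.00057466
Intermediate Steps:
Function('w')(Y) = Mul(Y, Add(-3, Y))
Function('L')(t) = Add(Pow(t, 2), Mul(20, t), Mul(Pow(t, 2), Add(-3, Pow(t, 2)))) (Function('L')(t) = Add(Add(Pow(t, 2), Mul(Add(63, -43), t)), Mul(Mul(t, t), Add(-3, Mul(t, t)))) = Add(Add(Pow(t, 2), Mul(20, t)), Mul(Pow(t, 2), Add(-3, Pow(t, 2)))) = Add(Pow(t, 2), Mul(20, t), Mul(Pow(t, 2), Add(-3, Pow(t, 2)))))
Mul(Function('L')(Mul(Add(34, 18), Pow(Add(-6, 157), -1))), Pow(-11597, -1)) = Mul(Mul(Mul(Add(34, 18), Pow(Add(-6, 157), -1)), Add(20, Pow(Mul(Add(34, 18), Pow(Add(-6, 157), -1)), 3), Mul(-2, Mul(Add(34, 18), Pow(Add(-6, 157), -1))))), Pow(-11597, -1)) = Mul(Mul(Mul(52, Pow(151, -1)), Add(20, Pow(Mul(52, Pow(151, -1)), 3), Mul(-2, Mul(52, Pow(151, -1))))), Rational(-1, 11597)) = Mul(Mul(Mul(52, Rational(1, 151)), Add(20, Pow(Mul(52, Rational(1, 151)), 3), Mul(-2, Mul(52, Rational(1, 151))))), Rational(-1, 11597)) = Mul(Mul(Rational(52, 151), Add(20, Pow(Rational(52, 151), 3), Mul(-2, Rational(52, 151)))), Rational(-1, 11597)) = Mul(Mul(Rational(52, 151), Add(20, Rational(140608, 3442951), Rational(-104, 151))), Rational(-1, 11597)) = Mul(Mul(Rational(52, 151), Rational(66628324, 3442951)), Rational(-1, 11597)) = Mul(Rational(3464672848, 519885601), Rational(-1, 11597)) = Rational(-3464672848, 6029113314797)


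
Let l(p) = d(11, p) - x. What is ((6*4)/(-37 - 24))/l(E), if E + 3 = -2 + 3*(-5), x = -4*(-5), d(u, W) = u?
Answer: 8/183 ≈ 0.043716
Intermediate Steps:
x = 20
E = -20 (E = -3 + (-2 + 3*(-5)) = -3 + (-2 - 15) = -3 - 17 = -20)
l(p) = -9 (l(p) = 11 - 1*20 = 11 - 20 = -9)
((6*4)/(-37 - 24))/l(E) = ((6*4)/(-37 - 24))/(-9) = (24/(-61))*(-⅑) = (24*(-1/61))*(-⅑) = -24/61*(-⅑) = 8/183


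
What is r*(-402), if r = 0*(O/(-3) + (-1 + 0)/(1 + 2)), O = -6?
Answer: 0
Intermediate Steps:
r = 0 (r = 0*(-6/(-3) + (-1 + 0)/(1 + 2)) = 0*(-6*(-⅓) - 1/3) = 0*(2 - 1*⅓) = 0*(2 - ⅓) = 0*(5/3) = 0)
r*(-402) = 0*(-402) = 0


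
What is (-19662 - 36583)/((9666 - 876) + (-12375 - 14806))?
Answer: 56245/18391 ≈ 3.0583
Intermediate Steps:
(-19662 - 36583)/((9666 - 876) + (-12375 - 14806)) = -56245/(8790 - 27181) = -56245/(-18391) = -56245*(-1/18391) = 56245/18391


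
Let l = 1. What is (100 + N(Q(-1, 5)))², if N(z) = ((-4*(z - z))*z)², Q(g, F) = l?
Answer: 10000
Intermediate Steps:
Q(g, F) = 1
N(z) = 0 (N(z) = ((-4*0)*z)² = (0*z)² = 0² = 0)
(100 + N(Q(-1, 5)))² = (100 + 0)² = 100² = 10000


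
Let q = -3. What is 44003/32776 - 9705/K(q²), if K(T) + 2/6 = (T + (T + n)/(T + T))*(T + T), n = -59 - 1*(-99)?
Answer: -57903959/1294652 ≈ -44.726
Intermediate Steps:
n = 40 (n = -59 + 99 = 40)
K(T) = -⅓ + 2*T*(T + (40 + T)/(2*T)) (K(T) = -⅓ + (T + (T + 40)/(T + T))*(T + T) = -⅓ + (T + (40 + T)/((2*T)))*(2*T) = -⅓ + (T + (40 + T)*(1/(2*T)))*(2*T) = -⅓ + (T + (40 + T)/(2*T))*(2*T) = -⅓ + 2*T*(T + (40 + T)/(2*T)))
44003/32776 - 9705/K(q²) = 44003/32776 - 9705/(119/3 + (-3)² + 2*((-3)²)²) = 44003*(1/32776) - 9705/(119/3 + 9 + 2*9²) = 44003/32776 - 9705/(119/3 + 9 + 2*81) = 44003/32776 - 9705/(119/3 + 9 + 162) = 44003/32776 - 9705/632/3 = 44003/32776 - 9705*3/632 = 44003/32776 - 29115/632 = -57903959/1294652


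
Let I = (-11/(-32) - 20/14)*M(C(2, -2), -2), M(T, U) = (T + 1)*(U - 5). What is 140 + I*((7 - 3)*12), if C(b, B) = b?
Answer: 2467/2 ≈ 1233.5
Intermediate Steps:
M(T, U) = (1 + T)*(-5 + U)
I = 729/32 (I = (-11/(-32) - 20/14)*(-5 - 2 - 5*2 + 2*(-2)) = (-11*(-1/32) - 20*1/14)*(-5 - 2 - 10 - 4) = (11/32 - 10/7)*(-21) = -243/224*(-21) = 729/32 ≈ 22.781)
140 + I*((7 - 3)*12) = 140 + 729*((7 - 3)*12)/32 = 140 + 729*(4*12)/32 = 140 + (729/32)*48 = 140 + 2187/2 = 2467/2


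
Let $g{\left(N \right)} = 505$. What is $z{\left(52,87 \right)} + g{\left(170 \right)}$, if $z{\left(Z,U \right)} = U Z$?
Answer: $5029$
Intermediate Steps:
$z{\left(52,87 \right)} + g{\left(170 \right)} = 87 \cdot 52 + 505 = 4524 + 505 = 5029$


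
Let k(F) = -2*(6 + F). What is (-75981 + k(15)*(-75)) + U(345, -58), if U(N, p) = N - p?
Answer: -72428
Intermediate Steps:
k(F) = -12 - 2*F
(-75981 + k(15)*(-75)) + U(345, -58) = (-75981 + (-12 - 2*15)*(-75)) + (345 - 1*(-58)) = (-75981 + (-12 - 30)*(-75)) + (345 + 58) = (-75981 - 42*(-75)) + 403 = (-75981 + 3150) + 403 = -72831 + 403 = -72428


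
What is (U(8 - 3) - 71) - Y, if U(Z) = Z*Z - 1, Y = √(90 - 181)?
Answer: -47 - I*√91 ≈ -47.0 - 9.5394*I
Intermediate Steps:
Y = I*√91 (Y = √(-91) = I*√91 ≈ 9.5394*I)
U(Z) = -1 + Z² (U(Z) = Z² - 1 = -1 + Z²)
(U(8 - 3) - 71) - Y = ((-1 + (8 - 3)²) - 71) - I*√91 = ((-1 + 5²) - 71) - I*√91 = ((-1 + 25) - 71) - I*√91 = (24 - 71) - I*√91 = -47 - I*√91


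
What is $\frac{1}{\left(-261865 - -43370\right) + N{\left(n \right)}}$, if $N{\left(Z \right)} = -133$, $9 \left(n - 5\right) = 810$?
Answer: $- \frac{1}{218628} \approx -4.574 \cdot 10^{-6}$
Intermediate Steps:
$n = 95$ ($n = 5 + \frac{1}{9} \cdot 810 = 5 + 90 = 95$)
$\frac{1}{\left(-261865 - -43370\right) + N{\left(n \right)}} = \frac{1}{\left(-261865 - -43370\right) - 133} = \frac{1}{\left(-261865 + 43370\right) - 133} = \frac{1}{-218495 - 133} = \frac{1}{-218628} = - \frac{1}{218628}$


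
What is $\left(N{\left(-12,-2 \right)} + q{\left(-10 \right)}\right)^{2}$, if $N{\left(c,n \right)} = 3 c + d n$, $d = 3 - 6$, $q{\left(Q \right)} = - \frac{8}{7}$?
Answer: $\frac{47524}{49} \approx 969.88$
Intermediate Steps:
$q{\left(Q \right)} = - \frac{8}{7}$ ($q{\left(Q \right)} = \left(-8\right) \frac{1}{7} = - \frac{8}{7}$)
$d = -3$ ($d = 3 - 6 = -3$)
$N{\left(c,n \right)} = - 3 n + 3 c$ ($N{\left(c,n \right)} = 3 c - 3 n = - 3 n + 3 c$)
$\left(N{\left(-12,-2 \right)} + q{\left(-10 \right)}\right)^{2} = \left(\left(\left(-3\right) \left(-2\right) + 3 \left(-12\right)\right) - \frac{8}{7}\right)^{2} = \left(\left(6 - 36\right) - \frac{8}{7}\right)^{2} = \left(-30 - \frac{8}{7}\right)^{2} = \left(- \frac{218}{7}\right)^{2} = \frac{47524}{49}$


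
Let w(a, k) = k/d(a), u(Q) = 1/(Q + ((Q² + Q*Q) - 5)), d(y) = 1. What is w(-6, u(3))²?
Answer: 1/256 ≈ 0.0039063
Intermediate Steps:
u(Q) = 1/(-5 + Q + 2*Q²) (u(Q) = 1/(Q + ((Q² + Q²) - 5)) = 1/(Q + (2*Q² - 5)) = 1/(Q + (-5 + 2*Q²)) = 1/(-5 + Q + 2*Q²))
w(a, k) = k (w(a, k) = k/1 = k*1 = k)
w(-6, u(3))² = (1/(-5 + 3 + 2*3²))² = (1/(-5 + 3 + 2*9))² = (1/(-5 + 3 + 18))² = (1/16)² = 1/256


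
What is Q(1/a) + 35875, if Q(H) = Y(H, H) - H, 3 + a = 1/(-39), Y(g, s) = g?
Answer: 35875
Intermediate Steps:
a = -118/39 (a = -3 + 1/(-39) = -3 - 1/39 = -118/39 ≈ -3.0256)
Q(H) = 0 (Q(H) = H - H = 0)
Q(1/a) + 35875 = 0 + 35875 = 35875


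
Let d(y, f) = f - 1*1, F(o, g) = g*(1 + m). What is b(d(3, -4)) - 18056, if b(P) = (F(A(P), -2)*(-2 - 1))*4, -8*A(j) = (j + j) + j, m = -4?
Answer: -18128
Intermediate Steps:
A(j) = -3*j/8 (A(j) = -((j + j) + j)/8 = -(2*j + j)/8 = -3*j/8)
F(o, g) = -3*g (F(o, g) = g*(1 - 4) = g*(-3) = -3*g)
d(y, f) = -1 + f (d(y, f) = f - 1 = -1 + f)
b(P) = -72 (b(P) = ((-3*(-2))*(-2 - 1))*4 = (6*(-3))*4 = -18*4 = -72)
b(d(3, -4)) - 18056 = -72 - 18056 = -18128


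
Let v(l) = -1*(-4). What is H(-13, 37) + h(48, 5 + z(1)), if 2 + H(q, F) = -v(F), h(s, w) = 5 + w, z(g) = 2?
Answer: 6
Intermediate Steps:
v(l) = 4
H(q, F) = -6 (H(q, F) = -2 - 1*4 = -2 - 4 = -6)
H(-13, 37) + h(48, 5 + z(1)) = -6 + (5 + (5 + 2)) = -6 + (5 + 7) = -6 + 12 = 6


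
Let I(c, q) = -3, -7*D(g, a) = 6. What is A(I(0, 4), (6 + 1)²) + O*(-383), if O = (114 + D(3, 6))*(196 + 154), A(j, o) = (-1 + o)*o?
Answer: -15164448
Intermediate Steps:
D(g, a) = -6/7 (D(g, a) = -⅐*6 = -6/7)
A(j, o) = o*(-1 + o)
O = 39600 (O = (114 - 6/7)*(196 + 154) = (792/7)*350 = 39600)
A(I(0, 4), (6 + 1)²) + O*(-383) = (6 + 1)²*(-1 + (6 + 1)²) + 39600*(-383) = 7²*(-1 + 7²) - 15166800 = 49*(-1 + 49) - 15166800 = 49*48 - 15166800 = 2352 - 15166800 = -15164448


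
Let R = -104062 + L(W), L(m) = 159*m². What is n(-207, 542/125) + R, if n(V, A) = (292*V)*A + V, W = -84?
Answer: 94443727/125 ≈ 7.5555e+5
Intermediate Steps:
R = 1017842 (R = -104062 + 159*(-84)² = -104062 + 159*7056 = -104062 + 1121904 = 1017842)
n(V, A) = V + 292*A*V (n(V, A) = 292*A*V + V = V + 292*A*V)
n(-207, 542/125) + R = -207*(1 + 292*(542/125)) + 1017842 = -207*(1 + 158264/125) + 1017842 = -207*158389/125 + 1017842 = -32786523/125 + 1017842 = 94443727/125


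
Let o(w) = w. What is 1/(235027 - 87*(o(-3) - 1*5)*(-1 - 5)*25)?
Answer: 1/130627 ≈ 7.6554e-6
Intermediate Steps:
1/(235027 - 87*(o(-3) - 1*5)*(-1 - 5)*25) = 1/(235027 - 87*(-3 - 1*5)*(-1 - 5)*25) = 1/(235027 - 87*(-3 - 5)*(-6)*25) = 1/(235027 - (-696)*(-6)*25) = 1/(235027 - 87*48*25) = 1/(235027 - 4176*25) = 1/(235027 - 104400) = 1/130627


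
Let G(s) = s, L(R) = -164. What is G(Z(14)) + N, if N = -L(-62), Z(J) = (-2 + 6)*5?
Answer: 184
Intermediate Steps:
Z(J) = 20 (Z(J) = 4*5 = 20)
N = 164 (N = -1*(-164) = 164)
G(Z(14)) + N = 20 + 164 = 184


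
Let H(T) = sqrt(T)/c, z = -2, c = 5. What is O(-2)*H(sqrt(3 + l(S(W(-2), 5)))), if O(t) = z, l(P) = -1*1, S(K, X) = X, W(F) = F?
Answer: -2*2**(1/4)/5 ≈ -0.47568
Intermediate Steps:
l(P) = -1
O(t) = -2
H(T) = sqrt(T)/5
O(-2)*H(sqrt(3 + l(S(W(-2), 5)))) = -2*sqrt(sqrt(3 - 1))/5 = -2*sqrt(sqrt(2))/5 = -2*2**(1/4)/5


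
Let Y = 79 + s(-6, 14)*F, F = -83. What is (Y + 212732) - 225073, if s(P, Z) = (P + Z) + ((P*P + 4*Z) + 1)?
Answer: -20645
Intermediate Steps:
s(P, Z) = 1 + P + P**2 + 5*Z (s(P, Z) = (P + Z) + ((P**2 + 4*Z) + 1) = (P + Z) + (1 + P**2 + 4*Z) = 1 + P + P**2 + 5*Z)
Y = -8304 (Y = 79 + (1 - 6 + (-6)**2 + 5*14)*(-83) = 79 + (1 - 6 + 36 + 70)*(-83) = 79 + 101*(-83) = 79 - 8383 = -8304)
(Y + 212732) - 225073 = (-8304 + 212732) - 225073 = 204428 - 225073 = -20645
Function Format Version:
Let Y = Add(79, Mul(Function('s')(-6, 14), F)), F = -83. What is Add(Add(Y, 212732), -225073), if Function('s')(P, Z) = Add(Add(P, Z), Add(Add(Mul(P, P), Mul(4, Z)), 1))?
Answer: -20645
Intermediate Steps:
Function('s')(P, Z) = Add(1, P, Pow(P, 2), Mul(5, Z)) (Function('s')(P, Z) = Add(Add(P, Z), Add(Add(Pow(P, 2), Mul(4, Z)), 1)) = Add(Add(P, Z), Add(1, Pow(P, 2), Mul(4, Z))) = Add(1, P, Pow(P, 2), Mul(5, Z)))
Y = -8304 (Y = Add(79, Mul(Add(1, -6, Pow(-6, 2), Mul(5, 14)), -83)) = Add(79, Mul(Add(1, -6, 36, 70), -83)) = Add(79, Mul(101, -83)) = Add(79, -8383) = -8304)
Add(Add(Y, 212732), -225073) = Add(Add(-8304, 212732), -225073) = Add(204428, -225073) = -20645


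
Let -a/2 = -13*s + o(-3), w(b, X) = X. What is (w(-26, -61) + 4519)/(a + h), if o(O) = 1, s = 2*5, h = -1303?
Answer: -4458/1045 ≈ -4.2660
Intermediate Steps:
s = 10
a = 258 (a = -2*(-13*10 + 1) = -2*(-130 + 1) = -2*(-129) = 258)
(w(-26, -61) + 4519)/(a + h) = (-61 + 4519)/(258 - 1303) = 4458/(-1045) = 4458*(-1/1045) = -4458/1045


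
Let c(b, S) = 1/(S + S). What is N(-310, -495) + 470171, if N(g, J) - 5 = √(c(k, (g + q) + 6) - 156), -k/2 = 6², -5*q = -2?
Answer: 470176 + I*√359478339/1518 ≈ 4.7018e+5 + 12.49*I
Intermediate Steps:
q = ⅖ (q = -⅕*(-2) = ⅖ ≈ 0.40000)
k = -72 (k = -2*6² = -2*36 = -72)
c(b, S) = 1/(2*S)
N(g, J) = 5 + √(-156 + 1/(2*(32/5 + g))) (N(g, J) = 5 + √(1/(2*((g + ⅖) + 6)) - 156) = 5 + √(1/(2*((⅖ + g) + 6)) - 156) = 5 + √(1/(2*(32/5 + g)) - 156) = 5 + √(-156 + 1/(2*(32/5 + g))))
N(-310, -495) + 470171 = (5 + √2*√((-9979 - 1560*(-310))/(32 + 5*(-310)))/2) + 470171 = (5 + √2*√((-9979 + 483600)/(32 - 1550))/2) + 470171 = (5 + √2*√(473621/(-1518))/2) + 470171 = (5 + √2*√(-1/1518*473621)/2) + 470171 = (5 + √2*√(-473621/1518)/2) + 470171 = (5 + √2*(I*√718956678/1518)/2) + 470171 = (5 + I*√359478339/1518) + 470171 = 470176 + I*√359478339/1518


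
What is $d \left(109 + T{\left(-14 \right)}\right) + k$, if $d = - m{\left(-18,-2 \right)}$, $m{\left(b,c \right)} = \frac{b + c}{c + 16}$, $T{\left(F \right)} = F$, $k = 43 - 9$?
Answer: $\frac{1188}{7} \approx 169.71$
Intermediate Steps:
$k = 34$
$m{\left(b,c \right)} = \frac{b + c}{16 + c}$
$d = \frac{10}{7}$ ($d = - \frac{-18 - 2}{16 - 2} = - \frac{-20}{14} = \left(-1\right) \left(- \frac{10}{7}\right) = \frac{10}{7} \approx 1.4286$)
$d \left(109 + T{\left(-14 \right)}\right) + k = \frac{10 \left(109 - 14\right)}{7} + 34 = \frac{10}{7} \cdot 95 + 34 = \frac{950}{7} + 34 = \frac{1188}{7}$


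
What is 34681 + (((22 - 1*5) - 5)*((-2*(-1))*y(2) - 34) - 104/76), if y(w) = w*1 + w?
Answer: 652985/19 ≈ 34368.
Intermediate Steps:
y(w) = 2*w (y(w) = w + w = 2*w)
34681 + (((22 - 1*5) - 5)*((-2*(-1))*y(2) - 34) - 104/76) = 34681 + (((22 - 1*5) - 5)*((-2*(-1))*(2*2) - 34) - 104/76) = 34681 + (((22 - 5) - 5)*(2*4 - 34) - 104*1/76) = 34681 + ((17 - 5)*(8 - 34) - 26/19) = 34681 + (12*(-26) - 26/19) = 34681 + (-312 - 26/19) = 34681 - 5954/19 = 652985/19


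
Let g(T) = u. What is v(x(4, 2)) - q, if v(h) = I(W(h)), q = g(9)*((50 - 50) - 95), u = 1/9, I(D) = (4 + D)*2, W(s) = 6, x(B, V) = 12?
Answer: 275/9 ≈ 30.556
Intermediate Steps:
I(D) = 8 + 2*D
u = ⅑ ≈ 0.11111
g(T) = ⅑
q = -95/9 (q = ((50 - 50) - 95)/9 = (0 - 95)/9 = (⅑)*(-95) = -95/9 ≈ -10.556)
v(h) = 20 (v(h) = 8 + 2*6 = 8 + 12 = 20)
v(x(4, 2)) - q = 20 - 1*(-95/9) = 20 + 95/9 = 275/9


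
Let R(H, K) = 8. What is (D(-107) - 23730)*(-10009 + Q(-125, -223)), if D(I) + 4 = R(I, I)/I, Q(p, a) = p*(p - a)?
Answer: 56527754414/107 ≈ 5.2830e+8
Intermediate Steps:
D(I) = -4 + 8/I
(D(-107) - 23730)*(-10009 + Q(-125, -223)) = ((-4 + 8/(-107)) - 23730)*(-10009 - 125*(-125 - 1*(-223))) = ((-4 + 8*(-1/107)) - 23730)*(-10009 - 125*(-125 + 223)) = ((-4 - 8/107) - 23730)*(-10009 - 125*98) = (-436/107 - 23730)*(-10009 - 12250) = -2539546/107*(-22259) = 56527754414/107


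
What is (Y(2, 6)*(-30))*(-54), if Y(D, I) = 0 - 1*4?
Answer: -6480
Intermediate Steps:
Y(D, I) = -4 (Y(D, I) = 0 - 4 = -4)
(Y(2, 6)*(-30))*(-54) = -4*(-30)*(-54) = 120*(-54) = -6480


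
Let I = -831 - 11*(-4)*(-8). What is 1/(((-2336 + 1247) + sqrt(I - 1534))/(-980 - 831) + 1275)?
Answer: 4183616454/5336626695713 + 1811*I*sqrt(2717)/5336626695713 ≈ 0.00078394 + 1.7689e-8*I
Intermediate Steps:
I = -1183 (I = -831 - (-44)*(-8) = -831 - 1*352 = -831 - 352 = -1183)
1/(((-2336 + 1247) + sqrt(I - 1534))/(-980 - 831) + 1275) = 1/(((-2336 + 1247) + sqrt(-1183 - 1534))/(-980 - 831) + 1275) = 1/((-1089 + sqrt(-2717))/(-1811) + 1275) = 1/((-1089 + I*sqrt(2717))*(-1/1811) + 1275) = 1/((1089/1811 - I*sqrt(2717)/1811) + 1275) = 1/(2310114/1811 - I*sqrt(2717)/1811)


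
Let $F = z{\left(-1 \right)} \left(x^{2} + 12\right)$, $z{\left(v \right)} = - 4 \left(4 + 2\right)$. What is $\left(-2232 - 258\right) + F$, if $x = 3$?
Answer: $-2994$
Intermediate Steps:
$z{\left(v \right)} = -24$ ($z{\left(v \right)} = \left(-4\right) 6 = -24$)
$F = -504$ ($F = - 24 \left(3^{2} + 12\right) = - 24 \left(9 + 12\right) = \left(-24\right) 21 = -504$)
$\left(-2232 - 258\right) + F = \left(-2232 - 258\right) - 504 = -2490 - 504 = -2994$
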